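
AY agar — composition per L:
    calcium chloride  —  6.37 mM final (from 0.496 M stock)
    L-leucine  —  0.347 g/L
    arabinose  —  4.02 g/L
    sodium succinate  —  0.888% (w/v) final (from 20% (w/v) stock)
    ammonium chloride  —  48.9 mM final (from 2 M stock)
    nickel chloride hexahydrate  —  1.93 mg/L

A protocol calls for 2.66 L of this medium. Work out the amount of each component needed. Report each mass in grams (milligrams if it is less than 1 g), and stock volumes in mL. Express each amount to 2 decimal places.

Scale factor relative to 1 L: 2.66.
calcium chloride: dilute stock: 6.37 mM × 2660 mL ÷ 496 mM = 34.16 mL
L-leucine: 0.347 g/L × 2.66 L = 0.92302 g = 923.02 mg
arabinose: 4.02 g/L × 2.66 L = 10.69 g
sodium succinate: C1V1 = C2V2 → 0.888% ÷ 20% × 2660 mL = 118.10 mL
ammonium chloride: V = C2·V2/C1 = 48.9 mM × 2660 mL ÷ 2000 mM = 65.04 mL
nickel chloride hexahydrate: 1.93 mg/L × 2.66 L = 5.13 mg

calcium chloride 34.16 mL; L-leucine 923.02 mg; arabinose 10.69 g; sodium succinate 118.10 mL; ammonium chloride 65.04 mL; nickel chloride hexahydrate 5.13 mg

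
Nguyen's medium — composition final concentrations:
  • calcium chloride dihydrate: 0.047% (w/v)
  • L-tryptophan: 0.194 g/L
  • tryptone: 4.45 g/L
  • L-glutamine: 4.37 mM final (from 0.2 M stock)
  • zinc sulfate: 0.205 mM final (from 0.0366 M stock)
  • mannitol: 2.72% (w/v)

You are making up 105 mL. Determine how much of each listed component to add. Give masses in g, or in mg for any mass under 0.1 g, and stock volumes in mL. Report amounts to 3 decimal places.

calcium chloride dihydrate 49.350 mg; L-tryptophan 20.370 mg; tryptone 0.467 g; L-glutamine 2.294 mL; zinc sulfate 0.588 mL; mannitol 2.856 g

Scale factor relative to 1 L: 0.105.
calcium chloride dihydrate: 0.047 g per 100 mL × 105 mL ÷ 100 = 0.04935 g = 49.350 mg
L-tryptophan: 0.194 g/L × 0.105 L = 0.02037 g = 20.370 mg
tryptone: 4.45 g/L × 0.105 L = 0.467 g
L-glutamine: V = C2·V2/C1 = 4.37 mM × 105 mL ÷ 200 mM = 2.294 mL
zinc sulfate: C1V1 = C2V2 → 0.205 mM × 105 mL ÷ 36.6 mM = 0.588 mL
mannitol: 2.72% w/v = 27.2 g/L → 27.2 × 0.105 L = 2.856 g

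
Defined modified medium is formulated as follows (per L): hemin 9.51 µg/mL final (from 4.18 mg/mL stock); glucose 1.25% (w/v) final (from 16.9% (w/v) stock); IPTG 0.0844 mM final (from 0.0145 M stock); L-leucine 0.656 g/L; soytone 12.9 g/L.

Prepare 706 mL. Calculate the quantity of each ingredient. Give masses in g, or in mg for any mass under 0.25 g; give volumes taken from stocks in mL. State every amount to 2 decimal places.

hemin 1.61 mL; glucose 52.22 mL; IPTG 4.11 mL; L-leucine 0.46 g; soytone 9.11 g

Target volume = 706 mL = 0.706 L.
hemin: dilute stock: 9.51 µg/mL × 706 mL ÷ 4180 µg/mL = 1.61 mL
glucose: C1V1 = C2V2 → 1.25% ÷ 16.9% × 706 mL = 52.22 mL
IPTG: C1V1 = C2V2 → 0.0844 mM × 706 mL ÷ 14.5 mM = 4.11 mL
L-leucine: 0.656 g/L × 0.706 L = 0.46 g
soytone: 12.9 g/L × 0.706 L = 9.11 g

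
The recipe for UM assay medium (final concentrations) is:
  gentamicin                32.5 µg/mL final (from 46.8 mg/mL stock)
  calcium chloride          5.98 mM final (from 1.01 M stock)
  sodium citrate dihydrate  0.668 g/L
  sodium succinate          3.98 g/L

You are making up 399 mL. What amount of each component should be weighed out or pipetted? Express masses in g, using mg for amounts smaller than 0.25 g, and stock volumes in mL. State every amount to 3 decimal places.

Scale factor relative to 1 L: 0.399.
gentamicin: C1V1 = C2V2 → 32.5 µg/mL × 399 mL ÷ 46800 µg/mL = 0.277 mL
calcium chloride: dilute stock: 5.98 mM × 399 mL ÷ 1010 mM = 2.362 mL
sodium citrate dihydrate: 0.668 g/L × 0.399 L = 0.267 g
sodium succinate: 3.98 g/L × 0.399 L = 1.588 g

gentamicin 0.277 mL; calcium chloride 2.362 mL; sodium citrate dihydrate 0.267 g; sodium succinate 1.588 g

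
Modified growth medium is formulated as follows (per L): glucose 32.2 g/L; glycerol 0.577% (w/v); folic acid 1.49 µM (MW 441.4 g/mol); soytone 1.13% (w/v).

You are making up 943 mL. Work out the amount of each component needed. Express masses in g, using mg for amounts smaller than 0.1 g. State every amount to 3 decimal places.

Target volume = 943 mL = 0.943 L.
glucose: 32.2 g/L × 0.943 L = 30.365 g
glycerol: 0.577 g per 100 mL × 943 mL ÷ 100 = 5.441 g
folic acid: 1.49 µmol/L × 441.4 g/mol × 0.943 L ÷ 1000 = 0.620 mg
soytone: 1.13% w/v = 11.3 g/L → 11.3 × 0.943 L = 10.656 g

glucose 30.365 g; glycerol 5.441 g; folic acid 0.620 mg; soytone 10.656 g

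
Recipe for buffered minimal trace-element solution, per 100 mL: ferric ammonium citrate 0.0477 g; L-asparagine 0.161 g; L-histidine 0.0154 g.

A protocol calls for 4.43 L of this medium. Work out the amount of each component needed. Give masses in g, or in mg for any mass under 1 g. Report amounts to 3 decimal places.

ferric ammonium citrate 2.113 g; L-asparagine 7.132 g; L-histidine 682.220 mg

Ratio of target to recipe volume: 4430 / 100 = 44.3.
ferric ammonium citrate: 0.0477 g × (4430 mL / 100 mL) = 2.113 g
L-asparagine: 0.161 g × (4430 mL / 100 mL) = 7.132 g
L-histidine: 0.0154 g × (4430 mL / 100 mL) = 0.68222 g = 682.220 mg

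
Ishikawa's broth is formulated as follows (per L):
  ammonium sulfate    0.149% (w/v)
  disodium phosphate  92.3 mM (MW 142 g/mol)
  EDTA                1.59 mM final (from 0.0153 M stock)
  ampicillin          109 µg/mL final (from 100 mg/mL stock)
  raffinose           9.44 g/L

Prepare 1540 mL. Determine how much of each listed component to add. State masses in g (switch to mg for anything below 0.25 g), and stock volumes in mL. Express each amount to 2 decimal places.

Target volume = 1540 mL = 1.54 L.
ammonium sulfate: 0.149 g per 100 mL × 1540 mL ÷ 100 = 2.29 g
disodium phosphate: 92.3 mmol/L × 142 g/mol × 1.54 L ÷ 1000 = 20.18 g
EDTA: V = C2·V2/C1 = 1.59 mM × 1540 mL ÷ 15.3 mM = 160.04 mL
ampicillin: dilute stock: 109 µg/mL × 1540 mL ÷ 100000 µg/mL = 1.68 mL
raffinose: 9.44 g/L × 1.54 L = 14.54 g

ammonium sulfate 2.29 g; disodium phosphate 20.18 g; EDTA 160.04 mL; ampicillin 1.68 mL; raffinose 14.54 g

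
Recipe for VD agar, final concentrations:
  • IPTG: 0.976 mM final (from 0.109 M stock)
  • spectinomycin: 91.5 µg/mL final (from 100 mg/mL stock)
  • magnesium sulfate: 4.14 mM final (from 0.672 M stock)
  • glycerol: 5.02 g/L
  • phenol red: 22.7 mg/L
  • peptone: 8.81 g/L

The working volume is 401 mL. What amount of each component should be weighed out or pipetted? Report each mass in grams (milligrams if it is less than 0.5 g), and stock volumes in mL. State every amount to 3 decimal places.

IPTG 3.591 mL; spectinomycin 0.367 mL; magnesium sulfate 2.470 mL; glycerol 2.013 g; phenol red 9.103 mg; peptone 3.533 g

Scale factor relative to 1 L: 0.401.
IPTG: dilute stock: 0.976 mM × 401 mL ÷ 109 mM = 3.591 mL
spectinomycin: V = C2·V2/C1 = 91.5 µg/mL × 401 mL ÷ 100000 µg/mL = 0.367 mL
magnesium sulfate: dilute stock: 4.14 mM × 401 mL ÷ 672 mM = 2.470 mL
glycerol: 5.02 g/L × 0.401 L = 2.013 g
phenol red: 22.7 mg/L × 0.401 L = 9.103 mg
peptone: 8.81 g/L × 0.401 L = 3.533 g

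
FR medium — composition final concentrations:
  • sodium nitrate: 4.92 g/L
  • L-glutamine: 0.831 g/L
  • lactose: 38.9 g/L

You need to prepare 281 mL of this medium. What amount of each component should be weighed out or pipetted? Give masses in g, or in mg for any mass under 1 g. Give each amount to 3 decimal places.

Target volume = 281 mL = 0.281 L.
sodium nitrate: 4.92 g/L × 0.281 L = 1.383 g
L-glutamine: 0.831 g/L × 0.281 L = 0.233511 g = 233.511 mg
lactose: 38.9 g/L × 0.281 L = 10.931 g

sodium nitrate 1.383 g; L-glutamine 233.511 mg; lactose 10.931 g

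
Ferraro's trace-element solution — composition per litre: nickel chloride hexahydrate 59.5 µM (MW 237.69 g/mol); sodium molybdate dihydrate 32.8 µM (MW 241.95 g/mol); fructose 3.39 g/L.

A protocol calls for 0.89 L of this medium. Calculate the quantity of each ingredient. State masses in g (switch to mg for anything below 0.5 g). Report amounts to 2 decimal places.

Working volume: 0.89 L.
nickel chloride hexahydrate: 59.5 µmol/L × 237.69 g/mol × 0.89 L ÷ 1000 = 12.59 mg
sodium molybdate dihydrate: 32.8 µmol/L × 241.95 g/mol × 0.89 L ÷ 1000 = 7.06 mg
fructose: 3.39 g/L × 0.89 L = 3.02 g

nickel chloride hexahydrate 12.59 mg; sodium molybdate dihydrate 7.06 mg; fructose 3.02 g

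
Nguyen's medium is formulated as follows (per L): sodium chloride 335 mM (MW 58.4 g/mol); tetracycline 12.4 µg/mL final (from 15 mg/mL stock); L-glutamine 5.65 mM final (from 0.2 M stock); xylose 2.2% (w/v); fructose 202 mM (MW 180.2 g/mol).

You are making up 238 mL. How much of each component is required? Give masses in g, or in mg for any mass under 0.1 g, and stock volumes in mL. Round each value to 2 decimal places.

Scale factor relative to 1 L: 0.238.
sodium chloride: 335 mmol/L × 58.4 g/mol × 0.238 L ÷ 1000 = 4.66 g
tetracycline: dilute stock: 12.4 µg/mL × 238 mL ÷ 15000 µg/mL = 0.20 mL
L-glutamine: V = C2·V2/C1 = 5.65 mM × 238 mL ÷ 200 mM = 6.72 mL
xylose: 2.2% w/v = 22 g/L → 22 × 0.238 L = 5.24 g
fructose: 202 mmol/L × 180.2 g/mol × 0.238 L ÷ 1000 = 8.66 g

sodium chloride 4.66 g; tetracycline 0.20 mL; L-glutamine 6.72 mL; xylose 5.24 g; fructose 8.66 g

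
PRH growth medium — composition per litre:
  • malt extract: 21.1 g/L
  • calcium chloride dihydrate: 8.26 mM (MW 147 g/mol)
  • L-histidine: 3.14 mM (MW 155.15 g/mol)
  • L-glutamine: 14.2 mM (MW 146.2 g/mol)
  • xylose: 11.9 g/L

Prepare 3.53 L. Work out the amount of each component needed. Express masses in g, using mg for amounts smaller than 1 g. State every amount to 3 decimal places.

malt extract 74.483 g; calcium chloride dihydrate 4.286 g; L-histidine 1.720 g; L-glutamine 7.328 g; xylose 42.007 g

Working volume: 3.53 L.
malt extract: 21.1 g/L × 3.53 L = 74.483 g
calcium chloride dihydrate: 8.26 mmol/L × 147 g/mol × 3.53 L ÷ 1000 = 4.286 g
L-histidine: 3.14 mmol/L × 155.15 g/mol × 3.53 L ÷ 1000 = 1.720 g
L-glutamine: 14.2 mmol/L × 146.2 g/mol × 3.53 L ÷ 1000 = 7.328 g
xylose: 11.9 g/L × 3.53 L = 42.007 g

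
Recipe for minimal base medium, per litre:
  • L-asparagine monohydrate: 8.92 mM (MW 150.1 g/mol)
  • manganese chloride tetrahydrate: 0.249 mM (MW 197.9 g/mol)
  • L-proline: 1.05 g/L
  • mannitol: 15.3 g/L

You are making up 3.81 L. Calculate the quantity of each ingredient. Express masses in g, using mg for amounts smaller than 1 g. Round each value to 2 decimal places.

Scale factor relative to 1 L: 3.81.
L-asparagine monohydrate: 8.92 mmol/L × 150.1 g/mol × 3.81 L ÷ 1000 = 5.10 g
manganese chloride tetrahydrate: 0.249 mmol/L × 197.9 mg/mmol × 3.81 L = 187.75 mg
L-proline: 1.05 g/L × 3.81 L = 4.00 g
mannitol: 15.3 g/L × 3.81 L = 58.29 g

L-asparagine monohydrate 5.10 g; manganese chloride tetrahydrate 187.75 mg; L-proline 4.00 g; mannitol 58.29 g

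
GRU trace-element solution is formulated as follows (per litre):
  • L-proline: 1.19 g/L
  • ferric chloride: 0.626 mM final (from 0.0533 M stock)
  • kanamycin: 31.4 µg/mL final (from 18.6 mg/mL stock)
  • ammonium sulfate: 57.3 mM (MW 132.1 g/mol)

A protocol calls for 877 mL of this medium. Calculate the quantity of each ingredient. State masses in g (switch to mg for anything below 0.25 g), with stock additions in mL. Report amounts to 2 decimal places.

Working volume: 877 mL = 0.877 L.
L-proline: 1.19 g/L × 0.877 L = 1.04 g
ferric chloride: dilute stock: 0.626 mM × 877 mL ÷ 53.3 mM = 10.30 mL
kanamycin: V = C2·V2/C1 = 31.4 µg/mL × 877 mL ÷ 18600 µg/mL = 1.48 mL
ammonium sulfate: 57.3 mmol/L × 132.1 g/mol × 0.877 L ÷ 1000 = 6.64 g

L-proline 1.04 g; ferric chloride 10.30 mL; kanamycin 1.48 mL; ammonium sulfate 6.64 g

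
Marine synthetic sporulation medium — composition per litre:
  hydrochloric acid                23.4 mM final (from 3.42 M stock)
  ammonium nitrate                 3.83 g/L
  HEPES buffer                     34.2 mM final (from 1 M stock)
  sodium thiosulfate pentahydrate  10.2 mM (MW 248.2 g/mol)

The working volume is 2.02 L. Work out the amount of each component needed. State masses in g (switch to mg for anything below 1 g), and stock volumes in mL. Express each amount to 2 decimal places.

Scale factor relative to 1 L: 2.02.
hydrochloric acid: C1V1 = C2V2 → 23.4 mM × 2020 mL ÷ 3420 mM = 13.82 mL
ammonium nitrate: 3.83 g/L × 2.02 L = 7.74 g
HEPES buffer: dilute stock: 34.2 mM × 2020 mL ÷ 1000 mM = 69.08 mL
sodium thiosulfate pentahydrate: 10.2 mmol/L × 248.2 g/mol × 2.02 L ÷ 1000 = 5.11 g

hydrochloric acid 13.82 mL; ammonium nitrate 7.74 g; HEPES buffer 69.08 mL; sodium thiosulfate pentahydrate 5.11 g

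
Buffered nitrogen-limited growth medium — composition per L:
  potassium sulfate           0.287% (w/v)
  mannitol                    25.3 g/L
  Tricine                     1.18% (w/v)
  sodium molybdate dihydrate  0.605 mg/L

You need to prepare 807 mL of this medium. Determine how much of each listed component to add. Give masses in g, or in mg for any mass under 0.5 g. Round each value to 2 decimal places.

potassium sulfate 2.32 g; mannitol 20.42 g; Tricine 9.52 g; sodium molybdate dihydrate 0.49 mg

Working volume: 807 mL = 0.807 L.
potassium sulfate: 0.287 g per 100 mL × 807 mL ÷ 100 = 2.32 g
mannitol: 25.3 g/L × 0.807 L = 20.42 g
Tricine: 1.18 g per 100 mL × 807 mL ÷ 100 = 9.52 g
sodium molybdate dihydrate: 0.605 mg/L × 0.807 L = 0.49 mg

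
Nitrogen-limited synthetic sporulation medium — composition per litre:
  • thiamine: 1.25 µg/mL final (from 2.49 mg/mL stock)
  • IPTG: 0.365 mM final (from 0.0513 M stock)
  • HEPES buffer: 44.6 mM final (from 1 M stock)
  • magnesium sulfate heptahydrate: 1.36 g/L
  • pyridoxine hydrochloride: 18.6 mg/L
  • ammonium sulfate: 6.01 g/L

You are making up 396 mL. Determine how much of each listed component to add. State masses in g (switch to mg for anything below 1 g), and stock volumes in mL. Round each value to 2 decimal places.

Target volume = 396 mL = 0.396 L.
thiamine: V = C2·V2/C1 = 1.25 µg/mL × 396 mL ÷ 2490 µg/mL = 0.20 mL
IPTG: C1V1 = C2V2 → 0.365 mM × 396 mL ÷ 51.3 mM = 2.82 mL
HEPES buffer: V = C2·V2/C1 = 44.6 mM × 396 mL ÷ 1000 mM = 17.66 mL
magnesium sulfate heptahydrate: 1.36 g/L × 0.396 L = 0.53856 g = 538.56 mg
pyridoxine hydrochloride: 18.6 mg/L × 0.396 L = 7.37 mg
ammonium sulfate: 6.01 g/L × 0.396 L = 2.38 g

thiamine 0.20 mL; IPTG 2.82 mL; HEPES buffer 17.66 mL; magnesium sulfate heptahydrate 538.56 mg; pyridoxine hydrochloride 7.37 mg; ammonium sulfate 2.38 g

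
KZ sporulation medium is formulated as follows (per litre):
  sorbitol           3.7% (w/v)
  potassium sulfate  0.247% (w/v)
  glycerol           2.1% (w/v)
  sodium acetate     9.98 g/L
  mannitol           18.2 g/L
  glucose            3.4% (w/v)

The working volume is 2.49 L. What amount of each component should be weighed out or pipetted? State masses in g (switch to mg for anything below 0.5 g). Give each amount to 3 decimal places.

Working volume: 2.49 L.
sorbitol: 3.7% w/v = 37 g/L → 37 × 2.49 L = 92.130 g
potassium sulfate: 0.247% w/v = 2.47 g/L → 2.47 × 2.49 L = 6.150 g
glycerol: 2.1 g per 100 mL × 2490 mL ÷ 100 = 52.290 g
sodium acetate: 9.98 g/L × 2.49 L = 24.850 g
mannitol: 18.2 g/L × 2.49 L = 45.318 g
glucose: 3.4 g per 100 mL × 2490 mL ÷ 100 = 84.660 g

sorbitol 92.130 g; potassium sulfate 6.150 g; glycerol 52.290 g; sodium acetate 24.850 g; mannitol 45.318 g; glucose 84.660 g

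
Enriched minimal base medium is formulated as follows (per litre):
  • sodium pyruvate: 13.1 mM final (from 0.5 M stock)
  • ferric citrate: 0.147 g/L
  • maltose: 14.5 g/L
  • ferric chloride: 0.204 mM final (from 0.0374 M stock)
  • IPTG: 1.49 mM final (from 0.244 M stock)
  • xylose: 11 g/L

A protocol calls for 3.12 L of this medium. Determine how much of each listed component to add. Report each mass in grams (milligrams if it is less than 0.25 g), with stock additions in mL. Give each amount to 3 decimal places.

Scale factor relative to 1 L: 3.12.
sodium pyruvate: V = C2·V2/C1 = 13.1 mM × 3120 mL ÷ 500 mM = 81.744 mL
ferric citrate: 0.147 g/L × 3.12 L = 0.459 g
maltose: 14.5 g/L × 3.12 L = 45.240 g
ferric chloride: dilute stock: 0.204 mM × 3120 mL ÷ 37.4 mM = 17.018 mL
IPTG: dilute stock: 1.49 mM × 3120 mL ÷ 244 mM = 19.052 mL
xylose: 11 g/L × 3.12 L = 34.320 g

sodium pyruvate 81.744 mL; ferric citrate 0.459 g; maltose 45.240 g; ferric chloride 17.018 mL; IPTG 19.052 mL; xylose 34.320 g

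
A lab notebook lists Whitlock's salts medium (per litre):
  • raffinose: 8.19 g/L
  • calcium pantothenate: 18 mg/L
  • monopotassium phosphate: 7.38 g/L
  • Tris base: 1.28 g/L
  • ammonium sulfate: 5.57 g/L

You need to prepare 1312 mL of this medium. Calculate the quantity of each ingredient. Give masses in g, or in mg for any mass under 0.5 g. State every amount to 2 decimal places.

Scale factor relative to 1 L: 1.312.
raffinose: 8.19 g/L × 1.312 L = 10.75 g
calcium pantothenate: 18 mg/L × 1.312 L = 23.62 mg
monopotassium phosphate: 7.38 g/L × 1.312 L = 9.68 g
Tris base: 1.28 g/L × 1.312 L = 1.68 g
ammonium sulfate: 5.57 g/L × 1.312 L = 7.31 g

raffinose 10.75 g; calcium pantothenate 23.62 mg; monopotassium phosphate 9.68 g; Tris base 1.68 g; ammonium sulfate 7.31 g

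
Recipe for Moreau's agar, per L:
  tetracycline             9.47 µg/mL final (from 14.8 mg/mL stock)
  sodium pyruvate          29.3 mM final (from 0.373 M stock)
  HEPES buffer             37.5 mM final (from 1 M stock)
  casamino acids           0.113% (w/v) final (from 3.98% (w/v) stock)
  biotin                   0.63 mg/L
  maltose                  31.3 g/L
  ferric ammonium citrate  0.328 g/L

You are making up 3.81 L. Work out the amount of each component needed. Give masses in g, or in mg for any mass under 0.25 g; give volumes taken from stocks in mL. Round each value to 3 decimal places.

Scale factor relative to 1 L: 3.81.
tetracycline: V = C2·V2/C1 = 9.47 µg/mL × 3810 mL ÷ 14800 µg/mL = 2.438 mL
sodium pyruvate: V = C2·V2/C1 = 29.3 mM × 3810 mL ÷ 373 mM = 299.284 mL
HEPES buffer: C1V1 = C2V2 → 37.5 mM × 3810 mL ÷ 1000 mM = 142.875 mL
casamino acids: dilute stock: 0.113% ÷ 3.98% × 3810 mL = 108.173 mL
biotin: 0.63 mg/L × 3.81 L = 2.400 mg
maltose: 31.3 g/L × 3.81 L = 119.253 g
ferric ammonium citrate: 0.328 g/L × 3.81 L = 1.250 g

tetracycline 2.438 mL; sodium pyruvate 299.284 mL; HEPES buffer 142.875 mL; casamino acids 108.173 mL; biotin 2.400 mg; maltose 119.253 g; ferric ammonium citrate 1.250 g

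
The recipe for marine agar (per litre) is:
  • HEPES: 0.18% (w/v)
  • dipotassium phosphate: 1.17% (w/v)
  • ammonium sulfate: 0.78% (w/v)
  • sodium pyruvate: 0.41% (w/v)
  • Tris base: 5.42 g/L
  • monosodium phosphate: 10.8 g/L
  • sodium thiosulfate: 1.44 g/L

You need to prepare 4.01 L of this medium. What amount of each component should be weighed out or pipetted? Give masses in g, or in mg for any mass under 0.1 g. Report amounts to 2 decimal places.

HEPES 7.22 g; dipotassium phosphate 46.92 g; ammonium sulfate 31.28 g; sodium pyruvate 16.44 g; Tris base 21.73 g; monosodium phosphate 43.31 g; sodium thiosulfate 5.77 g

Working volume: 4.01 L.
HEPES: 0.18% w/v = 1.8 g/L → 1.8 × 4.01 L = 7.22 g
dipotassium phosphate: 1.17 g per 100 mL × 4010 mL ÷ 100 = 46.92 g
ammonium sulfate: 0.78 g per 100 mL × 4010 mL ÷ 100 = 31.28 g
sodium pyruvate: 0.41% w/v = 4.1 g/L → 4.1 × 4.01 L = 16.44 g
Tris base: 5.42 g/L × 4.01 L = 21.73 g
monosodium phosphate: 10.8 g/L × 4.01 L = 43.31 g
sodium thiosulfate: 1.44 g/L × 4.01 L = 5.77 g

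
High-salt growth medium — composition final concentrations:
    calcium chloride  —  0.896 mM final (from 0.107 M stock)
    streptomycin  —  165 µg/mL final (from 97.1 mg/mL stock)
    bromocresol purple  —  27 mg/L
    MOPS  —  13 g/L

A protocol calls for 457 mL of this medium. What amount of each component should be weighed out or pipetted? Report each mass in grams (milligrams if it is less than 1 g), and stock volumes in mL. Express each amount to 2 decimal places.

Scale factor relative to 1 L: 0.457.
calcium chloride: V = C2·V2/C1 = 0.896 mM × 457 mL ÷ 107 mM = 3.83 mL
streptomycin: C1V1 = C2V2 → 165 µg/mL × 457 mL ÷ 97100 µg/mL = 0.78 mL
bromocresol purple: 27 mg/L × 0.457 L = 12.34 mg
MOPS: 13 g/L × 0.457 L = 5.94 g

calcium chloride 3.83 mL; streptomycin 0.78 mL; bromocresol purple 12.34 mg; MOPS 5.94 g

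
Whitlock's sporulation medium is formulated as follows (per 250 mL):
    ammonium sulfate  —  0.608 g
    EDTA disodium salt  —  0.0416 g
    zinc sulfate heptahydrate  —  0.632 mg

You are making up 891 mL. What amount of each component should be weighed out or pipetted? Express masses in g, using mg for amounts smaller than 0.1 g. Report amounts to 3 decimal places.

Scale factor = 891 mL / 250 mL = 3.564.
ammonium sulfate: 0.608 g × (891 mL / 250 mL) = 2.167 g
EDTA disodium salt: 0.0416 g × (891 mL / 250 mL) = 0.148 g
zinc sulfate heptahydrate: 0.632 mg × (891 mL / 250 mL) = 2.252 mg

ammonium sulfate 2.167 g; EDTA disodium salt 0.148 g; zinc sulfate heptahydrate 2.252 mg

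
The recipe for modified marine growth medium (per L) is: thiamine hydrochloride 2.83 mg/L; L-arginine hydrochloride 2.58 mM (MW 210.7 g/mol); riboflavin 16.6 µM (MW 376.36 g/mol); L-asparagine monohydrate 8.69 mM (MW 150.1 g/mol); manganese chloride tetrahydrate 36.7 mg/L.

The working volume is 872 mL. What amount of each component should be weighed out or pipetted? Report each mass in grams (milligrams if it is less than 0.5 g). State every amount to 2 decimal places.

thiamine hydrochloride 2.47 mg; L-arginine hydrochloride 474.02 mg; riboflavin 5.45 mg; L-asparagine monohydrate 1.14 g; manganese chloride tetrahydrate 32.00 mg

Target volume = 872 mL = 0.872 L.
thiamine hydrochloride: 2.83 mg/L × 0.872 L = 2.47 mg
L-arginine hydrochloride: 2.58 mmol/L × 210.7 mg/mmol × 0.872 L = 474.02 mg
riboflavin: 16.6 µmol/L × 376.36 g/mol × 0.872 L ÷ 1000 = 5.45 mg
L-asparagine monohydrate: 8.69 mmol/L × 150.1 g/mol × 0.872 L ÷ 1000 = 1.14 g
manganese chloride tetrahydrate: 36.7 mg/L × 0.872 L = 32.00 mg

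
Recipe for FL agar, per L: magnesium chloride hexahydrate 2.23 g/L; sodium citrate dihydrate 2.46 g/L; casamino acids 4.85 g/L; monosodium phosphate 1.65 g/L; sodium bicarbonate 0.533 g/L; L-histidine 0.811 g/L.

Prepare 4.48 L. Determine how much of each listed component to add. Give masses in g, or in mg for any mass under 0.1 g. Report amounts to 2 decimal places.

magnesium chloride hexahydrate 9.99 g; sodium citrate dihydrate 11.02 g; casamino acids 21.73 g; monosodium phosphate 7.39 g; sodium bicarbonate 2.39 g; L-histidine 3.63 g

Working volume: 4.48 L.
magnesium chloride hexahydrate: 2.23 g/L × 4.48 L = 9.99 g
sodium citrate dihydrate: 2.46 g/L × 4.48 L = 11.02 g
casamino acids: 4.85 g/L × 4.48 L = 21.73 g
monosodium phosphate: 1.65 g/L × 4.48 L = 7.39 g
sodium bicarbonate: 0.533 g/L × 4.48 L = 2.39 g
L-histidine: 0.811 g/L × 4.48 L = 3.63 g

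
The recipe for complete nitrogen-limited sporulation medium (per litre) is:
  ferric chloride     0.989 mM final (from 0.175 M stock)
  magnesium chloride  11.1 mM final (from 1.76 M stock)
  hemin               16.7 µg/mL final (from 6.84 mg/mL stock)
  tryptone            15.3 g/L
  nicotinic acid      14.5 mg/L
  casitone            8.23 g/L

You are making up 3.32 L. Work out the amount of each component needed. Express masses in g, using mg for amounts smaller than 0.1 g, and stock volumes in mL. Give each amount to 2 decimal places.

Scale factor relative to 1 L: 3.32.
ferric chloride: V = C2·V2/C1 = 0.989 mM × 3320 mL ÷ 175 mM = 18.76 mL
magnesium chloride: dilute stock: 11.1 mM × 3320 mL ÷ 1760 mM = 20.94 mL
hemin: V = C2·V2/C1 = 16.7 µg/mL × 3320 mL ÷ 6840 µg/mL = 8.11 mL
tryptone: 15.3 g/L × 3.32 L = 50.80 g
nicotinic acid: 14.5 mg/L × 3.32 L = 48.14 mg
casitone: 8.23 g/L × 3.32 L = 27.32 g

ferric chloride 18.76 mL; magnesium chloride 20.94 mL; hemin 8.11 mL; tryptone 50.80 g; nicotinic acid 48.14 mg; casitone 27.32 g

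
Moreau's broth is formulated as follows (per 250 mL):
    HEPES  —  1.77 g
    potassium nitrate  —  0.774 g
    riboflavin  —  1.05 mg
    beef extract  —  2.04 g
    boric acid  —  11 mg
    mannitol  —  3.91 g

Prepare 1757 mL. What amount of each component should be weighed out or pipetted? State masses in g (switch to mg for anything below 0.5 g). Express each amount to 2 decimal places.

HEPES 12.44 g; potassium nitrate 5.44 g; riboflavin 7.38 mg; beef extract 14.34 g; boric acid 77.31 mg; mannitol 27.48 g

Ratio of target to recipe volume: 1757 / 250 = 7.028.
HEPES: 1.77 g × (1757 mL / 250 mL) = 12.44 g
potassium nitrate: 0.774 g × (1757 mL / 250 mL) = 5.44 g
riboflavin: 1.05 mg × (1757 mL / 250 mL) = 7.38 mg
beef extract: 2.04 g × (1757 mL / 250 mL) = 14.34 g
boric acid: 11 mg × (1757 mL / 250 mL) = 77.31 mg
mannitol: 3.91 g × (1757 mL / 250 mL) = 27.48 g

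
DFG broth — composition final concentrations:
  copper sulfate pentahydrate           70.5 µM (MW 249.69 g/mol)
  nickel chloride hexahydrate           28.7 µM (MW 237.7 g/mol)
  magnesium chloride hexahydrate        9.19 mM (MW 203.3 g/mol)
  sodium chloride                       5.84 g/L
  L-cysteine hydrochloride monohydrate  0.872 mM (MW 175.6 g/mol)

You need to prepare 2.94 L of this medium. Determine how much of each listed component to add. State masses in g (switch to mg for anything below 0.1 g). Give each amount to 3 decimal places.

Scale factor relative to 1 L: 2.94.
copper sulfate pentahydrate: 70.5 µmol/L × 249.69 g/mol × 2.94 L ÷ 1000 = 51.753 mg
nickel chloride hexahydrate: 28.7 µmol/L × 237.7 g/mol × 2.94 L ÷ 1000 = 20.057 mg
magnesium chloride hexahydrate: 9.19 mmol/L × 203.3 g/mol × 2.94 L ÷ 1000 = 5.493 g
sodium chloride: 5.84 g/L × 2.94 L = 17.170 g
L-cysteine hydrochloride monohydrate: 0.872 mmol/L × 175.6 g/mol × 2.94 L ÷ 1000 = 0.450 g

copper sulfate pentahydrate 51.753 mg; nickel chloride hexahydrate 20.057 mg; magnesium chloride hexahydrate 5.493 g; sodium chloride 17.170 g; L-cysteine hydrochloride monohydrate 0.450 g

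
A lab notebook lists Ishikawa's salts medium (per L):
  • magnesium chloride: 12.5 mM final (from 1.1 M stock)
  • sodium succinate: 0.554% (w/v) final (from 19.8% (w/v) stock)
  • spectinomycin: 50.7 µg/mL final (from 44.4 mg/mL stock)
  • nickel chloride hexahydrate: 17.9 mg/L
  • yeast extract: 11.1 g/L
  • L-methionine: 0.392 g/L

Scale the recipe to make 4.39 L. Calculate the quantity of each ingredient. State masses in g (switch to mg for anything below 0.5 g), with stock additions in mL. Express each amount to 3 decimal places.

magnesium chloride 49.886 mL; sodium succinate 122.831 mL; spectinomycin 5.013 mL; nickel chloride hexahydrate 78.581 mg; yeast extract 48.729 g; L-methionine 1.721 g

Working volume: 4.39 L.
magnesium chloride: V = C2·V2/C1 = 12.5 mM × 4390 mL ÷ 1100 mM = 49.886 mL
sodium succinate: C1V1 = C2V2 → 0.554% ÷ 19.8% × 4390 mL = 122.831 mL
spectinomycin: C1V1 = C2V2 → 50.7 µg/mL × 4390 mL ÷ 44400 µg/mL = 5.013 mL
nickel chloride hexahydrate: 17.9 mg/L × 4.39 L = 78.581 mg
yeast extract: 11.1 g/L × 4.39 L = 48.729 g
L-methionine: 0.392 g/L × 4.39 L = 1.721 g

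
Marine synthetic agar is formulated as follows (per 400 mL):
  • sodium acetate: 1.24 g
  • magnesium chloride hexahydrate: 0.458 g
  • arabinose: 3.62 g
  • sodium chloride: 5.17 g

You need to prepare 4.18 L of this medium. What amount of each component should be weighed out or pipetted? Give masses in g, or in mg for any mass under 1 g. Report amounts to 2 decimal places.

Scale factor = 4180 mL / 400 mL = 10.45.
sodium acetate: 1.24 g × (4180 mL / 400 mL) = 12.96 g
magnesium chloride hexahydrate: 0.458 g × (4180 mL / 400 mL) = 4.79 g
arabinose: 3.62 g × (4180 mL / 400 mL) = 37.83 g
sodium chloride: 5.17 g × (4180 mL / 400 mL) = 54.03 g

sodium acetate 12.96 g; magnesium chloride hexahydrate 4.79 g; arabinose 37.83 g; sodium chloride 54.03 g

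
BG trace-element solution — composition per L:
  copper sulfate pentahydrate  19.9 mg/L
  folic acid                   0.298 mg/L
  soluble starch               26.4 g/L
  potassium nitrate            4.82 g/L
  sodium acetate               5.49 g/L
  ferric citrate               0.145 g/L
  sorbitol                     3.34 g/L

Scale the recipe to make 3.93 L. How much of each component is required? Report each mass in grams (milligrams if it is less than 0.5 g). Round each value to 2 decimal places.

Scale factor relative to 1 L: 3.93.
copper sulfate pentahydrate: 19.9 mg/L × 3.93 L = 78.21 mg
folic acid: 0.298 mg/L × 3.93 L = 1.17 mg
soluble starch: 26.4 g/L × 3.93 L = 103.75 g
potassium nitrate: 4.82 g/L × 3.93 L = 18.94 g
sodium acetate: 5.49 g/L × 3.93 L = 21.58 g
ferric citrate: 0.145 g/L × 3.93 L = 0.57 g
sorbitol: 3.34 g/L × 3.93 L = 13.13 g

copper sulfate pentahydrate 78.21 mg; folic acid 1.17 mg; soluble starch 103.75 g; potassium nitrate 18.94 g; sodium acetate 21.58 g; ferric citrate 0.57 g; sorbitol 13.13 g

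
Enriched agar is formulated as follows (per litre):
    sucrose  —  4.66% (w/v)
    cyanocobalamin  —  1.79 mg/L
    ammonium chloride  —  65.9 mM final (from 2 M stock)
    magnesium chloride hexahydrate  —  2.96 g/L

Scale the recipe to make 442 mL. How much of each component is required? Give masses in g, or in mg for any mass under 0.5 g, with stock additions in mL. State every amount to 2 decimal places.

sucrose 20.60 g; cyanocobalamin 0.79 mg; ammonium chloride 14.56 mL; magnesium chloride hexahydrate 1.31 g

Scale factor relative to 1 L: 0.442.
sucrose: 4.66% w/v = 46.6 g/L → 46.6 × 0.442 L = 20.60 g
cyanocobalamin: 1.79 mg/L × 0.442 L = 0.79 mg
ammonium chloride: C1V1 = C2V2 → 65.9 mM × 442 mL ÷ 2000 mM = 14.56 mL
magnesium chloride hexahydrate: 2.96 g/L × 0.442 L = 1.31 g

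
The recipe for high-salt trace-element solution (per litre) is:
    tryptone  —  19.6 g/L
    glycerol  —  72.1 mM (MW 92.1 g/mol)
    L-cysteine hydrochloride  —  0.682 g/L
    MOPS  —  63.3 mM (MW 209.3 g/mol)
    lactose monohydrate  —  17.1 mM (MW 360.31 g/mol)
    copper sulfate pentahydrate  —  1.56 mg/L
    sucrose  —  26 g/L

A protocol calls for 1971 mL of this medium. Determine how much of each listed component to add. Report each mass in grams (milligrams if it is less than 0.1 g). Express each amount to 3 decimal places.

tryptone 38.632 g; glycerol 13.088 g; L-cysteine hydrochloride 1.344 g; MOPS 26.113 g; lactose monohydrate 12.144 g; copper sulfate pentahydrate 3.075 mg; sucrose 51.246 g

Working volume: 1971 mL = 1.971 L.
tryptone: 19.6 g/L × 1.971 L = 38.632 g
glycerol: 72.1 mmol/L × 92.1 g/mol × 1.971 L ÷ 1000 = 13.088 g
L-cysteine hydrochloride: 0.682 g/L × 1.971 L = 1.344 g
MOPS: 63.3 mmol/L × 209.3 g/mol × 1.971 L ÷ 1000 = 26.113 g
lactose monohydrate: 17.1 mmol/L × 360.31 g/mol × 1.971 L ÷ 1000 = 12.144 g
copper sulfate pentahydrate: 1.56 mg/L × 1.971 L = 3.075 mg
sucrose: 26 g/L × 1.971 L = 51.246 g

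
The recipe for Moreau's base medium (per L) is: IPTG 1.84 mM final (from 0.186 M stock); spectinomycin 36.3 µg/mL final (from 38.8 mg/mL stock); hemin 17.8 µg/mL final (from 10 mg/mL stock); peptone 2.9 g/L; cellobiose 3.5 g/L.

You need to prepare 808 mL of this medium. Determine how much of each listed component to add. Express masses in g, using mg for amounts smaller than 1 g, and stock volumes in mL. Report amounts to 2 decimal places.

IPTG 7.99 mL; spectinomycin 0.76 mL; hemin 1.44 mL; peptone 2.34 g; cellobiose 2.83 g

Working volume: 808 mL = 0.808 L.
IPTG: C1V1 = C2V2 → 1.84 mM × 808 mL ÷ 186 mM = 7.99 mL
spectinomycin: dilute stock: 36.3 µg/mL × 808 mL ÷ 38800 µg/mL = 0.76 mL
hemin: V = C2·V2/C1 = 17.8 µg/mL × 808 mL ÷ 10000 µg/mL = 1.44 mL
peptone: 2.9 g/L × 0.808 L = 2.34 g
cellobiose: 3.5 g/L × 0.808 L = 2.83 g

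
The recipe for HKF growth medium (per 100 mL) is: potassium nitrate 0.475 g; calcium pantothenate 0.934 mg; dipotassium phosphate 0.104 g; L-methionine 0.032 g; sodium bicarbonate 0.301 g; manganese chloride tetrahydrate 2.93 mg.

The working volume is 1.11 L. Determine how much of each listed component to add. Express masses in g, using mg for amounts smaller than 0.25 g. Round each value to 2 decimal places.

potassium nitrate 5.27 g; calcium pantothenate 10.37 mg; dipotassium phosphate 1.15 g; L-methionine 0.36 g; sodium bicarbonate 3.34 g; manganese chloride tetrahydrate 32.52 mg

Ratio of target to recipe volume: 1110 / 100 = 11.1.
potassium nitrate: 0.475 g × (1110 mL / 100 mL) = 5.27 g
calcium pantothenate: 0.934 mg × (1110 mL / 100 mL) = 10.37 mg
dipotassium phosphate: 0.104 g × (1110 mL / 100 mL) = 1.15 g
L-methionine: 0.032 g × (1110 mL / 100 mL) = 0.36 g
sodium bicarbonate: 0.301 g × (1110 mL / 100 mL) = 3.34 g
manganese chloride tetrahydrate: 2.93 mg × (1110 mL / 100 mL) = 32.52 mg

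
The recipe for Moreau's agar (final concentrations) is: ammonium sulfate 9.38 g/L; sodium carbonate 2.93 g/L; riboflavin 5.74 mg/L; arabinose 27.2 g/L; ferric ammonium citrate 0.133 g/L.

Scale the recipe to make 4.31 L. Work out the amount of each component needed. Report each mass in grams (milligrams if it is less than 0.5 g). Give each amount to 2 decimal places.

Working volume: 4.31 L.
ammonium sulfate: 9.38 g/L × 4.31 L = 40.43 g
sodium carbonate: 2.93 g/L × 4.31 L = 12.63 g
riboflavin: 5.74 mg/L × 4.31 L = 24.74 mg
arabinose: 27.2 g/L × 4.31 L = 117.23 g
ferric ammonium citrate: 0.133 g/L × 4.31 L = 0.57 g

ammonium sulfate 40.43 g; sodium carbonate 12.63 g; riboflavin 24.74 mg; arabinose 117.23 g; ferric ammonium citrate 0.57 g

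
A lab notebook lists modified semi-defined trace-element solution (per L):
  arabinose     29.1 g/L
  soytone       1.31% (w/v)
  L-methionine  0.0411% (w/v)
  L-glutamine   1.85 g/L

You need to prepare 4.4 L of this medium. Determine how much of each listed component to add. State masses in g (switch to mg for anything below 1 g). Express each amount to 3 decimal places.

arabinose 128.040 g; soytone 57.640 g; L-methionine 1.808 g; L-glutamine 8.140 g

Working volume: 4.4 L.
arabinose: 29.1 g/L × 4.4 L = 128.040 g
soytone: 1.31% w/v = 13.1 g/L → 13.1 × 4.4 L = 57.640 g
L-methionine: 0.0411 g per 100 mL × 4400 mL ÷ 100 = 1.808 g
L-glutamine: 1.85 g/L × 4.4 L = 8.140 g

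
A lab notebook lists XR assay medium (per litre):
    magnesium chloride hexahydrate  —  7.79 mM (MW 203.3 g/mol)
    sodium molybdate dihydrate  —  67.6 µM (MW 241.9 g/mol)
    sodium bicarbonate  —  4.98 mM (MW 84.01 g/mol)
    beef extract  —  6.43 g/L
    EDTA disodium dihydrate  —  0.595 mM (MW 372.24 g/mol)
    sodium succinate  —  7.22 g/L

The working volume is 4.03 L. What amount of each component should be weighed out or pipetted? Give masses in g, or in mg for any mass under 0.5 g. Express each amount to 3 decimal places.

Working volume: 4.03 L.
magnesium chloride hexahydrate: 7.79 mmol/L × 203.3 g/mol × 4.03 L ÷ 1000 = 6.382 g
sodium molybdate dihydrate: 67.6 µmol/L × 241.9 g/mol × 4.03 L ÷ 1000 = 65.900 mg
sodium bicarbonate: 4.98 mmol/L × 84.01 g/mol × 4.03 L ÷ 1000 = 1.686 g
beef extract: 6.43 g/L × 4.03 L = 25.913 g
EDTA disodium dihydrate: 0.595 mmol/L × 372.24 g/mol × 4.03 L ÷ 1000 = 0.893 g
sodium succinate: 7.22 g/L × 4.03 L = 29.097 g

magnesium chloride hexahydrate 6.382 g; sodium molybdate dihydrate 65.900 mg; sodium bicarbonate 1.686 g; beef extract 25.913 g; EDTA disodium dihydrate 0.893 g; sodium succinate 29.097 g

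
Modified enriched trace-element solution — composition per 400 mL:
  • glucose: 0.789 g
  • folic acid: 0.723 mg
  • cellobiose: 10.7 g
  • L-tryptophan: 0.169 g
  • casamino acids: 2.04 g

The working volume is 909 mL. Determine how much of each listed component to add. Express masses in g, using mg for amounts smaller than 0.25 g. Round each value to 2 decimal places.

Scale factor = 909 mL / 400 mL = 2.2725.
glucose: 0.789 g × (909 mL / 400 mL) = 1.79 g
folic acid: 0.723 mg × (909 mL / 400 mL) = 1.64 mg
cellobiose: 10.7 g × (909 mL / 400 mL) = 24.32 g
L-tryptophan: 0.169 g × (909 mL / 400 mL) = 0.38 g
casamino acids: 2.04 g × (909 mL / 400 mL) = 4.64 g

glucose 1.79 g; folic acid 1.64 mg; cellobiose 24.32 g; L-tryptophan 0.38 g; casamino acids 4.64 g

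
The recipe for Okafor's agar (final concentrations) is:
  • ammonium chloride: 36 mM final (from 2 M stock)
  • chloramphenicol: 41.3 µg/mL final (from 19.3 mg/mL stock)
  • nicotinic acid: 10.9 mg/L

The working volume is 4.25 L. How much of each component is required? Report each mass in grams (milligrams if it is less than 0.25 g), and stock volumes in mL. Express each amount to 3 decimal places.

ammonium chloride 76.500 mL; chloramphenicol 9.095 mL; nicotinic acid 46.325 mg

Scale factor relative to 1 L: 4.25.
ammonium chloride: V = C2·V2/C1 = 36 mM × 4250 mL ÷ 2000 mM = 76.500 mL
chloramphenicol: C1V1 = C2V2 → 41.3 µg/mL × 4250 mL ÷ 19300 µg/mL = 9.095 mL
nicotinic acid: 10.9 mg/L × 4.25 L = 46.325 mg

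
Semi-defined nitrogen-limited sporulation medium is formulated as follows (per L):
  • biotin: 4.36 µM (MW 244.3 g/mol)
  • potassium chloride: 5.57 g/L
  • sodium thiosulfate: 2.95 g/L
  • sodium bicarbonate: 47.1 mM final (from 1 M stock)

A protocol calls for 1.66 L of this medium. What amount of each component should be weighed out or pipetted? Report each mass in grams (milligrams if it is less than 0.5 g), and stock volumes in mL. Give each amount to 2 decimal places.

biotin 1.77 mg; potassium chloride 9.25 g; sodium thiosulfate 4.90 g; sodium bicarbonate 78.19 mL

Scale factor relative to 1 L: 1.66.
biotin: 4.36 µmol/L × 244.3 g/mol × 1.66 L ÷ 1000 = 1.77 mg
potassium chloride: 5.57 g/L × 1.66 L = 9.25 g
sodium thiosulfate: 2.95 g/L × 1.66 L = 4.90 g
sodium bicarbonate: dilute stock: 47.1 mM × 1660 mL ÷ 1000 mM = 78.19 mL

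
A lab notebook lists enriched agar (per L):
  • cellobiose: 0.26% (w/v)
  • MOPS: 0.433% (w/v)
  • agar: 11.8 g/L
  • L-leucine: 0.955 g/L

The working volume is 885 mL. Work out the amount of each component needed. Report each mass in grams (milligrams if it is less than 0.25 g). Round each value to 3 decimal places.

Scale factor relative to 1 L: 0.885.
cellobiose: 0.26% w/v = 2.6 g/L → 2.6 × 0.885 L = 2.301 g
MOPS: 0.433% w/v = 4.33 g/L → 4.33 × 0.885 L = 3.832 g
agar: 11.8 g/L × 0.885 L = 10.443 g
L-leucine: 0.955 g/L × 0.885 L = 0.845 g

cellobiose 2.301 g; MOPS 3.832 g; agar 10.443 g; L-leucine 0.845 g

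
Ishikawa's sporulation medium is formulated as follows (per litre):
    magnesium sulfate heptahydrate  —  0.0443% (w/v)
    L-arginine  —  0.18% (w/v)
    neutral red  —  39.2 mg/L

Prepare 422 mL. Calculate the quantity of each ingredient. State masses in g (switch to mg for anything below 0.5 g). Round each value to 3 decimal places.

magnesium sulfate heptahydrate 186.946 mg; L-arginine 0.760 g; neutral red 16.542 mg

Target volume = 422 mL = 0.422 L.
magnesium sulfate heptahydrate: 0.0443 g per 100 mL × 422 mL ÷ 100 = 0.186946 g = 186.946 mg
L-arginine: 0.18% w/v = 1.8 g/L → 1.8 × 0.422 L = 0.760 g
neutral red: 39.2 mg/L × 0.422 L = 16.542 mg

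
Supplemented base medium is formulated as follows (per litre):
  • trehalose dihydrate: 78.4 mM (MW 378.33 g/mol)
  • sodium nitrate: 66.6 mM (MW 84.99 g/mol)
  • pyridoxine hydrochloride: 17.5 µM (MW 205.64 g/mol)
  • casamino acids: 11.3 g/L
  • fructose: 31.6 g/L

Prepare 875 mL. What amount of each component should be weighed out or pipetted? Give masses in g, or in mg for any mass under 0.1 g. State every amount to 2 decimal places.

Target volume = 875 mL = 0.875 L.
trehalose dihydrate: 78.4 mmol/L × 378.33 g/mol × 0.875 L ÷ 1000 = 25.95 g
sodium nitrate: 66.6 mmol/L × 84.99 g/mol × 0.875 L ÷ 1000 = 4.95 g
pyridoxine hydrochloride: 17.5 µmol/L × 205.64 g/mol × 0.875 L ÷ 1000 = 3.15 mg
casamino acids: 11.3 g/L × 0.875 L = 9.89 g
fructose: 31.6 g/L × 0.875 L = 27.65 g

trehalose dihydrate 25.95 g; sodium nitrate 4.95 g; pyridoxine hydrochloride 3.15 mg; casamino acids 9.89 g; fructose 27.65 g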